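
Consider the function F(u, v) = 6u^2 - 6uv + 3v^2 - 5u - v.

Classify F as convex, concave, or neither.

F is quadratic, so its Hessian is the constant matrix H = [[12, -6], [-6, 6]].
det(H) = 36, tr(H) = 18.
det(H) > 0 and tr(H) > 0, so H is positive definite everywhere: convex.

convex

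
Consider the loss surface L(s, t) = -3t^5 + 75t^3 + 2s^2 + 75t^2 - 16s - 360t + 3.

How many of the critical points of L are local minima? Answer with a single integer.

L separates as a function of s plus a function of t, so ∇L=0 decouples.
∂L/∂s = 4(s - 4) = 0 at s ∈ {4}; ∂L/∂t = -15(t - 4)(t - 1)(t + 2)(t + 3) = 0 at t ∈ {-3, -2, 1, 4}.
The Hessian is diagonal: diag(L_ss, L_tt). Second derivatives: L_ss(4)=4; L_tt(-3)=420, L_tt(-2)=-270, L_tt(1)=540, L_tt(4)=-1890.
Local minima occur where both diagonal entries positive: (4, -3), (4, 1). Count: 2.

2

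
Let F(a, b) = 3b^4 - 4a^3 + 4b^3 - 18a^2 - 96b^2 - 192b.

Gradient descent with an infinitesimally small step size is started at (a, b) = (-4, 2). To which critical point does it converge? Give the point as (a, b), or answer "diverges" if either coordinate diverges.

F is separable, so gradient descent decouples: a follows -∂F/∂a, b follows -∂F/∂b.
∂F/∂a = -12a(a + 3); at a=-4 this is -48, so a increases.
∂F/∂b = 12(b - 4)(b + 1)(b + 4); at b=2 this is -432, so b increases.
a converges to its nearest critical value -3 (a local min of the a-part); b converges to 4. The iterate converges to (-3, 4).

(-3, 4)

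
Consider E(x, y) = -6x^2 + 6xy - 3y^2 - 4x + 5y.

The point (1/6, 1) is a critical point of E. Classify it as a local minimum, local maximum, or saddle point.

The Hessian of E is constant: H = [[-12, 6], [6, -6]].
det(H) = (-12)·(-6) − 6² = 36.
det(H) > 0 and tr(H) = -18 < 0, so H is negative definite and the point is a local maximum.

local maximum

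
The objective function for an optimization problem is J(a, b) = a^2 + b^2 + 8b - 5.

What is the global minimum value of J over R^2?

-21

J(a,b) separates as P(a) + Q(b) − 5, so its minimum is min P + min Q − 5.
P'(a) = 2a vanishes at a ∈ {0}; Q'(b) = 2b + 8 vanishes at b ∈ {-4}.
Local minima of P (where P''>0): P(0)=0. Local minima of Q: Q(-4)=-16.
So the global minimum of J is P(0) + Q(-4) − 5 = 0 − 16 − 5 = -21, attained at (0, -4).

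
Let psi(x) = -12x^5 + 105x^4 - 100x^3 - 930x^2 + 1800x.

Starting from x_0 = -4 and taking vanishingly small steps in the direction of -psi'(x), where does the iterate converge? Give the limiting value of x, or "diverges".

-2

psi'(x) = -60(x - 5)(x - 3)(x - 1)(x + 2), so psi'(-4) = -37800.
Gradient descent moves in the -psi' direction, i.e. x is increasing.
The nearest critical point in that direction is x = -2, where psi'' = 6300 > 0 (a local minimum). The iterate converges there.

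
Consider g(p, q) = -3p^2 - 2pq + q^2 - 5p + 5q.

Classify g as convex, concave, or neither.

neither

g is quadratic, so its Hessian is the constant matrix H = [[-6, -2], [-2, 2]].
det(H) = -16, tr(H) = -4.
det(H) < 0, so H is indefinite: neither convex nor concave.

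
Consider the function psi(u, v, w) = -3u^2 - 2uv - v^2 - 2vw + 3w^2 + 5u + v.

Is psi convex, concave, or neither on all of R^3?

psi is quadratic, so its Hessian is the constant matrix H = [[-6, -2, 0], [-2, -2, -2], [0, -2, 6]].
Leading principal minors: -6, 8, 72.
Neither pattern holds ⇒ H is indefinite ⇒ neither convex nor concave.

neither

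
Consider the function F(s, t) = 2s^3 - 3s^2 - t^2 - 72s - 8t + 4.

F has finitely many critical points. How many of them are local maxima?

1

F separates as a function of s plus a function of t, so ∇F=0 decouples.
∂F/∂s = 6(s - 4)(s + 3) = 0 at s ∈ {-3, 4}; ∂F/∂t = -2(t + 4) = 0 at t ∈ {-4}.
The Hessian is diagonal: diag(F_ss, F_tt). Second derivatives: F_ss(-3)=-42, F_ss(4)=42; F_tt(-4)=-2.
Local maxima occur where both diagonal entries negative: (-3, -4). Count: 1.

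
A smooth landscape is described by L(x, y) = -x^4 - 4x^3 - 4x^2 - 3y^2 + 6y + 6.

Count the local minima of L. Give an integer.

L separates as a function of x plus a function of y, so ∇L=0 decouples.
∂L/∂x = -4x(x + 1)(x + 2) = 0 at x ∈ {-2, -1, 0}; ∂L/∂y = -6(y - 1) = 0 at y ∈ {1}.
The Hessian is diagonal: diag(L_xx, L_yy). Second derivatives: L_xx(-2)=-8, L_xx(-1)=4, L_xx(0)=-8; L_yy(1)=-6.
Local minima occur where both diagonal entries positive: none. Count: 0.

0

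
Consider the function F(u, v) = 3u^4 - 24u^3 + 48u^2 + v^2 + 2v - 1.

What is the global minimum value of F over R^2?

F(u,v) separates as P(u) + Q(v) − 1, so its minimum is min P + min Q − 1.
P'(u) = 12u(u - 4)(u - 2) vanishes at u ∈ {0, 2, 4}; Q'(v) = 2v + 2 vanishes at v ∈ {-1}.
Local minima of P (where P''>0): P(0)=0, P(4)=0. Local minima of Q: Q(-1)=-1.
So the global minimum of F is P(0) + Q(-1) − 1 = 0 − 1 − 1 = -2, attained at (0, -1).

-2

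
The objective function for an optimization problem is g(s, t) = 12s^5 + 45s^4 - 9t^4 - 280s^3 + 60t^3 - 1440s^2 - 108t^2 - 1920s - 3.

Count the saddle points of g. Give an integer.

g separates as a function of s plus a function of t, so ∇g=0 decouples.
∂g/∂s = 60(s - 4)(s + 1)(s + 2)(s + 4) = 0 at s ∈ {-4, -2, -1, 4}; ∂g/∂t = -36t(t - 3)(t - 2) = 0 at t ∈ {0, 2, 3}.
The Hessian is diagonal: diag(g_ss, g_tt). Second derivatives: g_ss(-4)=-2880, g_ss(-2)=720, g_ss(-1)=-900, g_ss(4)=14400; g_tt(0)=-216, g_tt(2)=72, g_tt(3)=-108.
Saddle points occur where the two diagonal entries have opposite signs: (-4, 2), (-2, 0), (-2, 3), (-1, 2), (4, 0), (4, 3). Count: 6.

6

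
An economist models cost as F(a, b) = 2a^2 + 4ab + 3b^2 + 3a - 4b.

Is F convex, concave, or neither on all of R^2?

convex

F is quadratic, so its Hessian is the constant matrix H = [[4, 4], [4, 6]].
det(H) = 8, tr(H) = 10.
det(H) > 0 and tr(H) > 0, so H is positive definite everywhere: convex.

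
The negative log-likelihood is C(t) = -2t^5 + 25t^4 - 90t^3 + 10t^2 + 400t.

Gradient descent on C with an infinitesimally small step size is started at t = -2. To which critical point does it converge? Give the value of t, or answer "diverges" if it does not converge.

C'(t) = -10(t - 5)(t - 4)(t - 2)(t + 1), so C'(-2) = -1680.
Gradient descent moves in the -C' direction, i.e. t is increasing.
The nearest critical point in that direction is t = -1, where C'' = 900 > 0 (a local minimum). The iterate converges there.

-1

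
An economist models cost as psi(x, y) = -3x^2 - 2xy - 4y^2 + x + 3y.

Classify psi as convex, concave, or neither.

concave

psi is quadratic, so its Hessian is the constant matrix H = [[-6, -2], [-2, -8]].
det(H) = 44, tr(H) = -14.
det(H) > 0 and tr(H) < 0, so H is negative definite everywhere: concave.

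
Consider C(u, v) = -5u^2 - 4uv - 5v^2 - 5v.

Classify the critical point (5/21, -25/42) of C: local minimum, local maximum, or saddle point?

The Hessian of C is constant: H = [[-10, -4], [-4, -10]].
det(H) = (-10)·(-10) − (-4)² = 84.
det(H) > 0 and tr(H) = -20 < 0, so H is negative definite and the point is a local maximum.

local maximum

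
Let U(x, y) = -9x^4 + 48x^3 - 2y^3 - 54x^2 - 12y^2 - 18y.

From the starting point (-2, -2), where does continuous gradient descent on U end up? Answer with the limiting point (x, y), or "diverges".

diverges

U is separable, so gradient descent decouples: x follows -∂U/∂x, y follows -∂U/∂y.
∂U/∂x = -36x(x - 3)(x - 1); at x=-2 this is 1080, so x decreases.
∂U/∂y = -6(y + 1)(y + 3); at y=-2 this is 6, so y decreases.
The x-coordinate has no critical point in that direction and runs off to infinity.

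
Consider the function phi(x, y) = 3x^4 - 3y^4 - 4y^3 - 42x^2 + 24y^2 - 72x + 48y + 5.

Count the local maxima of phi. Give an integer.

2

phi separates as a function of x plus a function of y, so ∇phi=0 decouples.
∂phi/∂x = 12(x - 3)(x + 1)(x + 2) = 0 at x ∈ {-2, -1, 3}; ∂phi/∂y = -12(y - 2)(y + 1)(y + 2) = 0 at y ∈ {-2, -1, 2}.
The Hessian is diagonal: diag(phi_xx, phi_yy). Second derivatives: phi_xx(-2)=60, phi_xx(-1)=-48, phi_xx(3)=240; phi_yy(-2)=-48, phi_yy(-1)=36, phi_yy(2)=-144.
Local maxima occur where both diagonal entries negative: (-1, -2), (-1, 2). Count: 2.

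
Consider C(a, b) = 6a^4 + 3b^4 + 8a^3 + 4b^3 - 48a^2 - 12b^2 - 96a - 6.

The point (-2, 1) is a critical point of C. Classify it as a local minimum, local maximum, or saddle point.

The mixed partial ∂²C/∂a∂b is 0, so the Hessian at any point is diag(C_aa, C_bb) = diag(24(3a^2 + 2a - 4), 12(3b^2 + 2b - 2)).
At (-2, 1): H = diag(96, 36).
Both eigenvalues are positive, so H is positive definite: a local minimum.

local minimum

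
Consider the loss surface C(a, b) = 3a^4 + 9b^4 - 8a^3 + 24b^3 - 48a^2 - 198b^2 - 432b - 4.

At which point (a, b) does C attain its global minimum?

(4, 3)

C(a,b) separates as P(a) + Q(b) − 4, so its minimum is min P + min Q − 4.
P'(a) = 12a(a - 4)(a + 2) vanishes at a ∈ {-2, 0, 4}; Q'(b) = 36(b - 3)(b + 1)(b + 4) vanishes at b ∈ {-4, -1, 3}.
Local minima of P (where P''>0): P(-2)=-80, P(4)=-512. Local minima of Q: Q(-4)=-672, Q(3)=-1701.
So the global minimum of C is P(4) + Q(3) − 4 = -512 − 1701 − 4 = -2217, attained at (4, 3).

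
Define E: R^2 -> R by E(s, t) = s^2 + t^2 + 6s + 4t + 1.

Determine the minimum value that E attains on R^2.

E(s,t) separates as P(s) + Q(t) + 1, so its minimum is min P + min Q + 1.
P'(s) = 2s + 6 vanishes at s ∈ {-3}; Q'(t) = 2(t + 2) vanishes at t ∈ {-2}.
Local minima of P (where P''>0): P(-3)=-9. Local minima of Q: Q(-2)=-4.
So the global minimum of E is P(-3) + Q(-2) + 1 = -9 − 4 + 1 = -12, attained at (-3, -2).

-12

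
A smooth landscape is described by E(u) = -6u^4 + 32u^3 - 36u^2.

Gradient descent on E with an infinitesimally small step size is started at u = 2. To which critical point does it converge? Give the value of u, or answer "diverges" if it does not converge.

E'(u) = -24u(u - 3)(u - 1), so E'(2) = 48.
Gradient descent moves in the -E' direction, i.e. u is decreasing.
The nearest critical point in that direction is u = 1, where E'' = 48 > 0 (a local minimum). The iterate converges there.

1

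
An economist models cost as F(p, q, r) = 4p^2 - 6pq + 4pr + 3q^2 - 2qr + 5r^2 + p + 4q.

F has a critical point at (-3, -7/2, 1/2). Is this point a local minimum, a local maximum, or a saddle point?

local minimum

The Hessian is constant: H = [[8, -6, 4], [-6, 6, -2], [4, -2, 10]].
Leading principal minors: Δ₁ = 8, Δ₂ = 12, Δ₃ = 88.
All leading minors are positive, so H is positive definite: a local minimum.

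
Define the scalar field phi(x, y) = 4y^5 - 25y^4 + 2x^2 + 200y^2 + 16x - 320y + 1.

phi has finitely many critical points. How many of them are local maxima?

0

phi separates as a function of x plus a function of y, so ∇phi=0 decouples.
∂phi/∂x = 4(x + 4) = 0 at x ∈ {-4}; ∂phi/∂y = 20(y - 4)(y - 2)(y - 1)(y + 2) = 0 at y ∈ {-2, 1, 2, 4}.
The Hessian is diagonal: diag(phi_xx, phi_yy). Second derivatives: phi_xx(-4)=4; phi_yy(-2)=-1440, phi_yy(1)=180, phi_yy(2)=-160, phi_yy(4)=720.
Local maxima occur where both diagonal entries negative: none. Count: 0.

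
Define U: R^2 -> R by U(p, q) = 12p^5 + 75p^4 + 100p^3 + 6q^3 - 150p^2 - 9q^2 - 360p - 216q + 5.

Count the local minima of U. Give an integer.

2

U separates as a function of p plus a function of q, so ∇U=0 decouples.
∂U/∂p = 60(p - 1)(p + 1)(p + 2)(p + 3) = 0 at p ∈ {-3, -2, -1, 1}; ∂U/∂q = 18(q - 4)(q + 3) = 0 at q ∈ {-3, 4}.
The Hessian is diagonal: diag(U_pp, U_qq). Second derivatives: U_pp(-3)=-480, U_pp(-2)=180, U_pp(-1)=-240, U_pp(1)=1440; U_qq(-3)=-126, U_qq(4)=126.
Local minima occur where both diagonal entries positive: (-2, 4), (1, 4). Count: 2.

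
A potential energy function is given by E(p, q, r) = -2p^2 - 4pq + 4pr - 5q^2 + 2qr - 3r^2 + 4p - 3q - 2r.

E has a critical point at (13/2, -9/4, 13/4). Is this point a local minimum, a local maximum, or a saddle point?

local maximum

The Hessian is constant: H = [[-4, -4, 4], [-4, -10, 2], [4, 2, -6]].
Leading principal minors: Δ₁ = -4, Δ₂ = 24, Δ₃ = -32.
The minors alternate sign starting negative (−, +, −), so H is negative definite: a local maximum.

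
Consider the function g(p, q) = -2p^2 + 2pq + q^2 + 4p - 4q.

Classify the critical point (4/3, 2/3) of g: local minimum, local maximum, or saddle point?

saddle point

The Hessian of g is constant: H = [[-4, 2], [2, 2]].
det(H) = (-4)·2 − 2² = -12.
Since det(H) < 0, H is indefinite and the critical point is a saddle point.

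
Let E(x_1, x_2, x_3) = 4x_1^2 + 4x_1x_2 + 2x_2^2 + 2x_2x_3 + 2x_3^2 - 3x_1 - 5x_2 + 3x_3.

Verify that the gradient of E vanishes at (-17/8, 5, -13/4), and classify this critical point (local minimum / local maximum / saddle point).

local minimum

∇E = (8x_1 + 4x_2 - 3, 4x_1 + 4x_2 + 2x_3 - 5, 2x_2 + 4x_3 + 3); substituting (-17/8, 5, -13/4) gives ∇E = (0, 0, 0), so (-17/8, 5, -13/4) is indeed a critical point.
The Hessian is constant: H = [[8, 4, 0], [4, 4, 2], [0, 2, 4]].
Leading principal minors: Δ₁ = 8, Δ₂ = 16, Δ₃ = 32.
All leading minors are positive, so H is positive definite: a local minimum.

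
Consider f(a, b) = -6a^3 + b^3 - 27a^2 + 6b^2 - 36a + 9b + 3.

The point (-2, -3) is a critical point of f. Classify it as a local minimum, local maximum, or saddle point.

The mixed partial ∂²f/∂a∂b is 0, so the Hessian at any point is diag(f_aa, f_bb) = diag(-18(2a + 3), 6(b + 2)).
At (-2, -3): H = diag(18, -6).
The eigenvalues have opposite signs, so H is indefinite: a saddle point.

saddle point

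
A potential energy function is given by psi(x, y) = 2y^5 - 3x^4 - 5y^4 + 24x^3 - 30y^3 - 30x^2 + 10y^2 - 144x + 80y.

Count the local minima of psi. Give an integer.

psi separates as a function of x plus a function of y, so ∇psi=0 decouples.
∂psi/∂x = -12(x - 4)(x - 3)(x + 1) = 0 at x ∈ {-1, 3, 4}; ∂psi/∂y = 10(y - 4)(y - 1)(y + 1)(y + 2) = 0 at y ∈ {-2, -1, 1, 4}.
The Hessian is diagonal: diag(psi_xx, psi_yy). Second derivatives: psi_xx(-1)=-240, psi_xx(3)=48, psi_xx(4)=-60; psi_yy(-2)=-180, psi_yy(-1)=100, psi_yy(1)=-180, psi_yy(4)=900.
Local minima occur where both diagonal entries positive: (3, -1), (3, 4). Count: 2.

2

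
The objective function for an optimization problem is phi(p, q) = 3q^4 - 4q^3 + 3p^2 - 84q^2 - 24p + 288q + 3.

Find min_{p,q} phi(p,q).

phi(p,q) separates as A(p) + B(q) + 3, so its minimum is min A + min B + 3.
A'(p) = 6p - 24 vanishes at p ∈ {4}; B'(q) = 12(q - 3)(q - 2)(q + 4) vanishes at q ∈ {-4, 2, 3}.
Local minima of A (where A''>0): A(4)=-48. Local minima of B: B(-4)=-1472, B(3)=243.
So the global minimum of phi is A(4) + B(-4) + 3 = -48 − 1472 + 3 = -1517, attained at (4, -4).

-1517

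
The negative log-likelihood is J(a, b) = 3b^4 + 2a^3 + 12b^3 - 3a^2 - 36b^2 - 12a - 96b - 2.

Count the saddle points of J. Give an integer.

3

J separates as a function of a plus a function of b, so ∇J=0 decouples.
∂J/∂a = 6(a - 2)(a + 1) = 0 at a ∈ {-1, 2}; ∂J/∂b = 12(b - 2)(b + 1)(b + 4) = 0 at b ∈ {-4, -1, 2}.
The Hessian is diagonal: diag(J_aa, J_bb). Second derivatives: J_aa(-1)=-18, J_aa(2)=18; J_bb(-4)=216, J_bb(-1)=-108, J_bb(2)=216.
Saddle points occur where the two diagonal entries have opposite signs: (-1, -4), (-1, 2), (2, -1). Count: 3.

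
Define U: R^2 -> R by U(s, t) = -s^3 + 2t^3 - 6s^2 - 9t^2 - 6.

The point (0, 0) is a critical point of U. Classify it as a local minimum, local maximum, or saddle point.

local maximum

The mixed partial ∂²U/∂s∂t is 0, so the Hessian at any point is diag(U_ss, U_tt) = diag(-6(s + 2), 6(2t - 3)).
At (0, 0): H = diag(-12, -18).
Both eigenvalues are negative, so H is negative definite: a local maximum.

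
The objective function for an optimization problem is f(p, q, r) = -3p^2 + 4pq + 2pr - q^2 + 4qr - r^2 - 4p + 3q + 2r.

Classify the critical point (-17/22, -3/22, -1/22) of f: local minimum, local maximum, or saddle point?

saddle point

The Hessian is constant: H = [[-6, 4, 2], [4, -2, 4], [2, 4, -2]].
Leading principal minors: Δ₁ = -6, Δ₂ = -4, Δ₃ = 176.
The minors fit neither the all-positive nor the alternating-sign pattern, so H is indefinite: a saddle point.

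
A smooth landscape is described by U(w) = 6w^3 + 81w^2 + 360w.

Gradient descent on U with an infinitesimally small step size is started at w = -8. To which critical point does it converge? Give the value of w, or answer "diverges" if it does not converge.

diverges

U'(w) = 18(w + 4)(w + 5), so U'(-8) = 216.
Gradient descent moves in the -U' direction, i.e. w is decreasing.
There is no critical point below w=-8, and U' keeps the same sign, so the iterate runs off to −∞.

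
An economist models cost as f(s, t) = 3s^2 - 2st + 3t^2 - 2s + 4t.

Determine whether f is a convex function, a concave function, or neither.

f is quadratic, so its Hessian is the constant matrix H = [[6, -2], [-2, 6]].
det(H) = 32, tr(H) = 12.
det(H) > 0 and tr(H) > 0, so H is positive definite everywhere: convex.

convex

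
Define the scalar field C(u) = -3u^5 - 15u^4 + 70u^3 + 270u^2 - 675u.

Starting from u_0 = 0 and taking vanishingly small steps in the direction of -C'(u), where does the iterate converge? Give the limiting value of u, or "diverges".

C'(u) = -15(u - 3)(u - 1)(u + 3)(u + 5), so C'(0) = -675.
Gradient descent moves in the -C' direction, i.e. u is increasing.
The nearest critical point in that direction is u = 1, where C'' = 720 > 0 (a local minimum). The iterate converges there.

1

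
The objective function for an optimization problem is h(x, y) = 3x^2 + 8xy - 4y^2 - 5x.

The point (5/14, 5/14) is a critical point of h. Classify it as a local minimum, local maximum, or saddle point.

saddle point

The Hessian of h is constant: H = [[6, 8], [8, -8]].
det(H) = 6·(-8) − 8² = -112.
Since det(H) < 0, H is indefinite and the critical point is a saddle point.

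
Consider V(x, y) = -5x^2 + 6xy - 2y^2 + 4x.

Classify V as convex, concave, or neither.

concave

V is quadratic, so its Hessian is the constant matrix H = [[-10, 6], [6, -4]].
det(H) = 4, tr(H) = -14.
det(H) > 0 and tr(H) < 0, so H is negative definite everywhere: concave.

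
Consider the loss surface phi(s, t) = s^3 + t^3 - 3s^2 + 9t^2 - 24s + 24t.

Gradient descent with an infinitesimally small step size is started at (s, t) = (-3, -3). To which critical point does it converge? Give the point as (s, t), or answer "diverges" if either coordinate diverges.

phi is separable, so gradient descent decouples: s follows -∂phi/∂s, t follows -∂phi/∂t.
∂phi/∂s = 3(s - 4)(s + 2); at s=-3 this is 21, so s decreases.
∂phi/∂t = 3(t + 2)(t + 4); at t=-3 this is -3, so t increases.
The s-coordinate has no critical point in that direction and runs off to infinity.

diverges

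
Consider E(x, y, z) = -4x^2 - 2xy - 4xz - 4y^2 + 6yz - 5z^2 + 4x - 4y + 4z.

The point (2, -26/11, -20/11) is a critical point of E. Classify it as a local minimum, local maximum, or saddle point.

local maximum

The Hessian is constant: H = [[-8, -2, -4], [-2, -8, 6], [-4, 6, -10]].
Leading principal minors: Δ₁ = -8, Δ₂ = 60, Δ₃ = -88.
The minors alternate sign starting negative (−, +, −), so H is negative definite: a local maximum.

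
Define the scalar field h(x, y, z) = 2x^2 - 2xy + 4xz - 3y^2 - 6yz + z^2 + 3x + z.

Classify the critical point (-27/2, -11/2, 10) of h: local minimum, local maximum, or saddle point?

The Hessian is constant: H = [[4, -2, 4], [-2, -6, -6], [4, -6, 2]].
Leading principal minors: Δ₁ = 4, Δ₂ = -28, Δ₃ = -8.
The minors fit neither the all-positive nor the alternating-sign pattern, so H is indefinite: a saddle point.

saddle point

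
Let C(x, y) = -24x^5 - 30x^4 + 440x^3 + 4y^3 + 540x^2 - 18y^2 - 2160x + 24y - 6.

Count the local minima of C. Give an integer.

2

C separates as a function of x plus a function of y, so ∇C=0 decouples.
∂C/∂x = -120(x - 3)(x - 1)(x + 2)(x + 3) = 0 at x ∈ {-3, -2, 1, 3}; ∂C/∂y = 12(y - 2)(y - 1) = 0 at y ∈ {1, 2}.
The Hessian is diagonal: diag(C_xx, C_yy). Second derivatives: C_xx(-3)=2880, C_xx(-2)=-1800, C_xx(1)=2880, C_xx(3)=-7200; C_yy(1)=-12, C_yy(2)=12.
Local minima occur where both diagonal entries positive: (-3, 2), (1, 2). Count: 2.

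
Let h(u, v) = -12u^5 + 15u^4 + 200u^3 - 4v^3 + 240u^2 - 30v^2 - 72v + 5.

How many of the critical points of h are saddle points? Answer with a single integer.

h separates as a function of u plus a function of v, so ∇h=0 decouples.
∂h/∂u = -60u(u - 4)(u + 1)(u + 2) = 0 at u ∈ {-2, -1, 0, 4}; ∂h/∂v = -12(v + 2)(v + 3) = 0 at v ∈ {-3, -2}.
The Hessian is diagonal: diag(h_uu, h_vv). Second derivatives: h_uu(-2)=720, h_uu(-1)=-300, h_uu(0)=480, h_uu(4)=-7200; h_vv(-3)=12, h_vv(-2)=-12.
Saddle points occur where the two diagonal entries have opposite signs: (-2, -2), (-1, -3), (0, -2), (4, -3). Count: 4.

4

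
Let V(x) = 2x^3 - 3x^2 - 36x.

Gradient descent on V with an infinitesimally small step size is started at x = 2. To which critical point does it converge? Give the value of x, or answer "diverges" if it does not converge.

3

V'(x) = 6(x - 3)(x + 2), so V'(2) = -24.
Gradient descent moves in the -V' direction, i.e. x is increasing.
The nearest critical point in that direction is x = 3, where V'' = 30 > 0 (a local minimum). The iterate converges there.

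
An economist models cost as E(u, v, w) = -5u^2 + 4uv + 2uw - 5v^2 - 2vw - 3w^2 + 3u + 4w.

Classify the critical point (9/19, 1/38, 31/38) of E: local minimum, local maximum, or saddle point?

The Hessian is constant: H = [[-10, 4, 2], [4, -10, -2], [2, -2, -6]].
Leading principal minors: Δ₁ = -10, Δ₂ = 84, Δ₃ = -456.
The minors alternate sign starting negative (−, +, −), so H is negative definite: a local maximum.

local maximum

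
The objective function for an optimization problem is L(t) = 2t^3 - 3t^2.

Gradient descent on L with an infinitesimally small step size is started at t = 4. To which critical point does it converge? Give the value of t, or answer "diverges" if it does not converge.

1

L'(t) = 6t(t - 1), so L'(4) = 72.
Gradient descent moves in the -L' direction, i.e. t is decreasing.
The nearest critical point in that direction is t = 1, where L'' = 6 > 0 (a local minimum). The iterate converges there.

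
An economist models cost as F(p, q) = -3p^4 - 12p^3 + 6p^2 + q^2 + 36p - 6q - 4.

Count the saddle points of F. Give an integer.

F separates as a function of p plus a function of q, so ∇F=0 decouples.
∂F/∂p = -12(p - 1)(p + 1)(p + 3) = 0 at p ∈ {-3, -1, 1}; ∂F/∂q = 2(q - 3) = 0 at q ∈ {3}.
The Hessian is diagonal: diag(F_pp, F_qq). Second derivatives: F_pp(-3)=-96, F_pp(-1)=48, F_pp(1)=-96; F_qq(3)=2.
Saddle points occur where the two diagonal entries have opposite signs: (-3, 3), (1, 3). Count: 2.

2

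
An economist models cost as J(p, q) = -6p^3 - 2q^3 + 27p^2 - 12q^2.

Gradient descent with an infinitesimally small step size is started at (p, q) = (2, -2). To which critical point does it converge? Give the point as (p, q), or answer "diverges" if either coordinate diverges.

J is separable, so gradient descent decouples: p follows -∂J/∂p, q follows -∂J/∂q.
∂J/∂p = -18p(p - 3); at p=2 this is 36, so p decreases.
∂J/∂q = -6q(q + 4); at q=-2 this is 24, so q decreases.
p converges to its nearest critical value 0 (a local min of the p-part); q converges to -4. The iterate converges to (0, -4).

(0, -4)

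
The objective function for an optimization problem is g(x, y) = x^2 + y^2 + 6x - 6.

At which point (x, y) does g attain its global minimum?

(-3, 0)

g(x,y) separates as P(x) + Q(y) − 6, so its minimum is min P + min Q − 6.
P'(x) = 2x + 6 vanishes at x ∈ {-3}; Q'(y) = 2y vanishes at y ∈ {0}.
Local minima of P (where P''>0): P(-3)=-9. Local minima of Q: Q(0)=0.
So the global minimum of g is P(-3) + Q(0) − 6 = -9 + 0 − 6 = -15, attained at (-3, 0).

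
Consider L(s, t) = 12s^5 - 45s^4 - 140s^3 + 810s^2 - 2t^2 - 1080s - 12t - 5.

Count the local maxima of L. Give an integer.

L separates as a function of s plus a function of t, so ∇L=0 decouples.
∂L/∂s = 60(s - 3)(s - 2)(s - 1)(s + 3) = 0 at s ∈ {-3, 1, 2, 3}; ∂L/∂t = -4(t + 3) = 0 at t ∈ {-3}.
The Hessian is diagonal: diag(L_ss, L_tt). Second derivatives: L_ss(-3)=-7200, L_ss(1)=480, L_ss(2)=-300, L_ss(3)=720; L_tt(-3)=-4.
Local maxima occur where both diagonal entries negative: (-3, -3), (2, -3). Count: 2.

2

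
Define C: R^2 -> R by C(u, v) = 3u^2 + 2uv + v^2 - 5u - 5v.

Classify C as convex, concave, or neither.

convex

C is quadratic, so its Hessian is the constant matrix H = [[6, 2], [2, 2]].
det(H) = 8, tr(H) = 8.
det(H) > 0 and tr(H) > 0, so H is positive definite everywhere: convex.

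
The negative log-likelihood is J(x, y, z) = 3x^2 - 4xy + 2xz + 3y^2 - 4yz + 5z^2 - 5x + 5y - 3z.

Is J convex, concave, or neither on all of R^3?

convex

J is quadratic, so its Hessian is the constant matrix H = [[6, -4, 2], [-4, 6, -4], [2, -4, 10]].
Leading principal minors: 6, 20, 144.
All positive ⇒ H ≻ 0 ⇒ convex.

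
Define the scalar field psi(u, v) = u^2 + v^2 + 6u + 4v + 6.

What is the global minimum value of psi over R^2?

-7

psi(u,v) separates as P(u) + Q(v) + 6, so its minimum is min P + min Q + 6.
P'(u) = 2u + 6 vanishes at u ∈ {-3}; Q'(v) = 2v + 4 vanishes at v ∈ {-2}.
Local minima of P (where P''>0): P(-3)=-9. Local minima of Q: Q(-2)=-4.
So the global minimum of psi is P(-3) + Q(-2) + 6 = -9 − 4 + 6 = -7, attained at (-3, -2).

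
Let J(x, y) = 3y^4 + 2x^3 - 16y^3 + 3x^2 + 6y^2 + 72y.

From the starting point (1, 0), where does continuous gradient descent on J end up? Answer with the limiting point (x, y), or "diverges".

J is separable, so gradient descent decouples: x follows -∂J/∂x, y follows -∂J/∂y.
∂J/∂x = 6x(x + 1); at x=1 this is 12, so x decreases.
∂J/∂y = 12(y - 3)(y - 2)(y + 1); at y=0 this is 72, so y decreases.
x converges to its nearest critical value 0 (a local min of the x-part); y converges to -1. The iterate converges to (0, -1).

(0, -1)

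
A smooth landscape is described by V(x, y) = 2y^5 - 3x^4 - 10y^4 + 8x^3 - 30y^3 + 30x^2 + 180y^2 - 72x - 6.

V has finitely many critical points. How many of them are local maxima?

V separates as a function of x plus a function of y, so ∇V=0 decouples.
∂V/∂x = -12(x - 3)(x - 1)(x + 2) = 0 at x ∈ {-2, 1, 3}; ∂V/∂y = 10y(y - 4)(y - 3)(y + 3) = 0 at y ∈ {-3, 0, 3, 4}.
The Hessian is diagonal: diag(V_xx, V_yy). Second derivatives: V_xx(-2)=-180, V_xx(1)=72, V_xx(3)=-120; V_yy(-3)=-1260, V_yy(0)=360, V_yy(3)=-180, V_yy(4)=280.
Local maxima occur where both diagonal entries negative: (-2, -3), (-2, 3), (3, -3), (3, 3). Count: 4.

4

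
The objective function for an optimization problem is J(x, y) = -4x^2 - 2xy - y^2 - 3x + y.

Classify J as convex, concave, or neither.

concave

J is quadratic, so its Hessian is the constant matrix H = [[-8, -2], [-2, -2]].
det(H) = 12, tr(H) = -10.
det(H) > 0 and tr(H) < 0, so H is negative definite everywhere: concave.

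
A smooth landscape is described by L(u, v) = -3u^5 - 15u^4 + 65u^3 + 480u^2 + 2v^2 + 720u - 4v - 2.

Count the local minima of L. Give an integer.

L separates as a function of u plus a function of v, so ∇L=0 decouples.
∂L/∂u = -15(u - 4)(u + 1)(u + 3)(u + 4) = 0 at u ∈ {-4, -3, -1, 4}; ∂L/∂v = 4(v - 1) = 0 at v ∈ {1}.
The Hessian is diagonal: diag(L_uu, L_vv). Second derivatives: L_uu(-4)=360, L_uu(-3)=-210, L_uu(-1)=450, L_uu(4)=-4200; L_vv(1)=4.
Local minima occur where both diagonal entries positive: (-4, 1), (-1, 1). Count: 2.

2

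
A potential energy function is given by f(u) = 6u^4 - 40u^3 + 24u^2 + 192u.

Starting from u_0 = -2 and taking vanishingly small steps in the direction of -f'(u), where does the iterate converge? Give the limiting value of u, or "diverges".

f'(u) = 24(u - 4)(u - 2)(u + 1), so f'(-2) = -576.
Gradient descent moves in the -f' direction, i.e. u is increasing.
The nearest critical point in that direction is u = -1, where f'' = 360 > 0 (a local minimum). The iterate converges there.

-1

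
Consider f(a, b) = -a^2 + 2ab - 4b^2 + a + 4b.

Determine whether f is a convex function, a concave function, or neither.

f is quadratic, so its Hessian is the constant matrix H = [[-2, 2], [2, -8]].
det(H) = 12, tr(H) = -10.
det(H) > 0 and tr(H) < 0, so H is negative definite everywhere: concave.

concave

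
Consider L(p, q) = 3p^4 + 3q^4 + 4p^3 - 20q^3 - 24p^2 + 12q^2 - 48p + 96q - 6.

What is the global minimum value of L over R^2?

L(p,q) separates as A(p) + B(q) − 6, so its minimum is min A + min B − 6.
A'(p) = 12(p - 2)(p + 1)(p + 2) vanishes at p ∈ {-2, -1, 2}; B'(q) = 12(q - 4)(q - 2)(q + 1) vanishes at q ∈ {-1, 2, 4}.
Local minima of A (where A''>0): A(-2)=16, A(2)=-112. Local minima of B: B(-1)=-61, B(4)=64.
So the global minimum of L is A(2) + B(-1) − 6 = -112 − 61 − 6 = -179, attained at (2, -1).

-179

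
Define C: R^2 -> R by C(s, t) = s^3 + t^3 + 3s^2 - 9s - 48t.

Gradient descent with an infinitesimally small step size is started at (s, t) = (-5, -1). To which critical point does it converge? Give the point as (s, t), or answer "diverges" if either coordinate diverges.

C is separable, so gradient descent decouples: s follows -∂C/∂s, t follows -∂C/∂t.
∂C/∂s = 3(s - 1)(s + 3); at s=-5 this is 36, so s decreases.
∂C/∂t = 3(t - 4)(t + 4); at t=-1 this is -45, so t increases.
The s-coordinate has no critical point in that direction and runs off to infinity.

diverges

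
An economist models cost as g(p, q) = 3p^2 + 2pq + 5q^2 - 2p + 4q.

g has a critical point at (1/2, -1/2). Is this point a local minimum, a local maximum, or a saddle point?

local minimum

The Hessian of g is constant: H = [[6, 2], [2, 10]].
det(H) = 6·10 − 2² = 56.
det(H) > 0 and tr(H) = 16 > 0, so H is positive definite and the point is a local minimum.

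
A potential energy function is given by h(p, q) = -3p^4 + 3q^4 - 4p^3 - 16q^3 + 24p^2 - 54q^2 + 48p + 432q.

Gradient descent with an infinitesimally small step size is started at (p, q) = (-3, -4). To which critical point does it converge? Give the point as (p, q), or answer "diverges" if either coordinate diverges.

h is separable, so gradient descent decouples: p follows -∂h/∂p, q follows -∂h/∂q.
∂h/∂p = -12(p - 2)(p + 1)(p + 2); at p=-3 this is 120, so p decreases.
∂h/∂q = 12(q - 4)(q - 3)(q + 3); at q=-4 this is -672, so q increases.
The p-coordinate has no critical point in that direction and runs off to infinity.

diverges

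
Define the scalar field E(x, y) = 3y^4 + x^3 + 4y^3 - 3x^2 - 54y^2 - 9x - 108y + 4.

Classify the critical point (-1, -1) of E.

local maximum

The mixed partial ∂²E/∂x∂y is 0, so the Hessian at any point is diag(E_xx, E_yy) = diag(6(x - 1), 12(3y^2 + 2y - 9)).
At (-1, -1): H = diag(-12, -96).
Both eigenvalues are negative, so H is negative definite: a local maximum.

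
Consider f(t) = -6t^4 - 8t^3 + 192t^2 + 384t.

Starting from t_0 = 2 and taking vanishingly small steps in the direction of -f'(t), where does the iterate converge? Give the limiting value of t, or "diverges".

f'(t) = -24(t - 4)(t + 1)(t + 4), so f'(2) = 864.
Gradient descent moves in the -f' direction, i.e. t is decreasing.
The nearest critical point in that direction is t = -1, where f'' = 360 > 0 (a local minimum). The iterate converges there.

-1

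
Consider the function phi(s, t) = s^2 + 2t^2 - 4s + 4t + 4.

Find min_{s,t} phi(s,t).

phi(s,t) separates as P(s) + Q(t) + 4, so its minimum is min P + min Q + 4.
P'(s) = 2s - 4 vanishes at s ∈ {2}; Q'(t) = 4(t + 1) vanishes at t ∈ {-1}.
Local minima of P (where P''>0): P(2)=-4. Local minima of Q: Q(-1)=-2.
So the global minimum of phi is P(2) + Q(-1) + 4 = -4 − 2 + 4 = -2, attained at (2, -1).

-2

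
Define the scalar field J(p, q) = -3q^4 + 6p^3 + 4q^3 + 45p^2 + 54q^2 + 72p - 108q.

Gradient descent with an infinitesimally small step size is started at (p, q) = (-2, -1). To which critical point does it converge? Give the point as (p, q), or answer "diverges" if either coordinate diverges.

(-1, 1)

J is separable, so gradient descent decouples: p follows -∂J/∂p, q follows -∂J/∂q.
∂J/∂p = 18(p + 1)(p + 4); at p=-2 this is -36, so p increases.
∂J/∂q = -12(q - 3)(q - 1)(q + 3); at q=-1 this is -192, so q increases.
p converges to its nearest critical value -1 (a local min of the p-part); q converges to 1. The iterate converges to (-1, 1).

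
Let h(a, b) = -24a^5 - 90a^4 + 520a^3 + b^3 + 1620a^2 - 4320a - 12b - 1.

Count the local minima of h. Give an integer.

2

h separates as a function of a plus a function of b, so ∇h=0 decouples.
∂h/∂a = -120(a - 3)(a - 1)(a + 3)(a + 4) = 0 at a ∈ {-4, -3, 1, 3}; ∂h/∂b = 3(b - 2)(b + 2) = 0 at b ∈ {-2, 2}.
The Hessian is diagonal: diag(h_aa, h_bb). Second derivatives: h_aa(-4)=4200, h_aa(-3)=-2880, h_aa(1)=4800, h_aa(3)=-10080; h_bb(-2)=-12, h_bb(2)=12.
Local minima occur where both diagonal entries positive: (-4, 2), (1, 2). Count: 2.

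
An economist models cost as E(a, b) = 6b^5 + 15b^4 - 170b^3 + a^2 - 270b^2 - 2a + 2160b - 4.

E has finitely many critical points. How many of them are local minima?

2

E separates as a function of a plus a function of b, so ∇E=0 decouples.
∂E/∂a = 2(a - 1) = 0 at a ∈ {1}; ∂E/∂b = 30(b - 3)(b - 2)(b + 3)(b + 4) = 0 at b ∈ {-4, -3, 2, 3}.
The Hessian is diagonal: diag(E_aa, E_bb). Second derivatives: E_aa(1)=2; E_bb(-4)=-1260, E_bb(-3)=900, E_bb(2)=-900, E_bb(3)=1260.
Local minima occur where both diagonal entries positive: (1, -3), (1, 3). Count: 2.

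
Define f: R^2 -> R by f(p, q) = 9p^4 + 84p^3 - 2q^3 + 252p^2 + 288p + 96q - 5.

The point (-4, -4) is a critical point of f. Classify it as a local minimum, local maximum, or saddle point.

local minimum

The mixed partial ∂²f/∂p∂q is 0, so the Hessian at any point is diag(f_pp, f_qq) = diag(36(3p^2 + 14p + 14), -12q).
At (-4, -4): H = diag(216, 48).
Both eigenvalues are positive, so H is positive definite: a local minimum.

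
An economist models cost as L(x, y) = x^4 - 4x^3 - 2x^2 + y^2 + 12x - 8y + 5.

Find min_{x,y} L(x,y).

L(x,y) separates as P(x) + Q(y) + 5, so its minimum is min P + min Q + 5.
P'(x) = 4(x - 3)(x - 1)(x + 1) vanishes at x ∈ {-1, 1, 3}; Q'(y) = 2y - 8 vanishes at y ∈ {4}.
Local minima of P (where P''>0): P(-1)=-9, P(3)=-9. Local minima of Q: Q(4)=-16.
So the global minimum of L is P(-1) + Q(4) + 5 = -9 − 16 + 5 = -20, attained at (-1, 4).

-20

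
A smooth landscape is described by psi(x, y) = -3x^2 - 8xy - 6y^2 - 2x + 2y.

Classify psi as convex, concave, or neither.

concave

psi is quadratic, so its Hessian is the constant matrix H = [[-6, -8], [-8, -12]].
det(H) = 8, tr(H) = -18.
det(H) > 0 and tr(H) < 0, so H is negative definite everywhere: concave.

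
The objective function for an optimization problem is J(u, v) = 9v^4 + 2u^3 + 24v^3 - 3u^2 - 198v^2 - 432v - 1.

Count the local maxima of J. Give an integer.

J separates as a function of u plus a function of v, so ∇J=0 decouples.
∂J/∂u = 6u(u - 1) = 0 at u ∈ {0, 1}; ∂J/∂v = 36(v - 3)(v + 1)(v + 4) = 0 at v ∈ {-4, -1, 3}.
The Hessian is diagonal: diag(J_uu, J_vv). Second derivatives: J_uu(0)=-6, J_uu(1)=6; J_vv(-4)=756, J_vv(-1)=-432, J_vv(3)=1008.
Local maxima occur where both diagonal entries negative: (0, -1). Count: 1.

1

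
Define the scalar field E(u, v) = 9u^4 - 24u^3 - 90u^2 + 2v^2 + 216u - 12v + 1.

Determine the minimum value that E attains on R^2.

E(u,v) separates as P(u) + Q(v) + 1, so its minimum is min P + min Q + 1.
P'(u) = 36(u - 3)(u - 1)(u + 2) vanishes at u ∈ {-2, 1, 3}; Q'(v) = 4v - 12 vanishes at v ∈ {3}.
Local minima of P (where P''>0): P(-2)=-456, P(3)=-81. Local minima of Q: Q(3)=-18.
So the global minimum of E is P(-2) + Q(3) + 1 = -456 − 18 + 1 = -473, attained at (-2, 3).

-473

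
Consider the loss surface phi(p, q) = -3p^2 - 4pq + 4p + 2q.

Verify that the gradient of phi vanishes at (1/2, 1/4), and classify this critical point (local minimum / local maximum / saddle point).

∇phi = (-6p - 4q + 4, -4p + 2); substituting (1/2, 1/4) gives ∇phi = (0, 0), so (1/2, 1/4) is indeed a critical point.
The Hessian of phi is constant: H = [[-6, -4], [-4, 0]].
det(H) = (-6)·0 − (-4)² = -16.
Since det(H) < 0, H is indefinite and the critical point is a saddle point.

saddle point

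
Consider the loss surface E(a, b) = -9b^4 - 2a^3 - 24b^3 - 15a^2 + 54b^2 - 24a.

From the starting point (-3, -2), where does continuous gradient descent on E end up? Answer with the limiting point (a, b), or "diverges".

E is separable, so gradient descent decouples: a follows -∂E/∂a, b follows -∂E/∂b.
∂E/∂a = -6(a + 1)(a + 4); at a=-3 this is 12, so a decreases.
∂E/∂b = -36b(b - 1)(b + 3); at b=-2 this is -216, so b increases.
a converges to its nearest critical value -4 (a local min of the a-part); b converges to 0. The iterate converges to (-4, 0).

(-4, 0)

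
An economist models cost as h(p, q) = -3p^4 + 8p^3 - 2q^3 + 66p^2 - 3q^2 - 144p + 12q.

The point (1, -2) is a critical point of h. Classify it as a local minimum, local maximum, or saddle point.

The mixed partial ∂²h/∂p∂q is 0, so the Hessian at any point is diag(h_pp, h_qq) = diag(12(-3p^2 + 4p + 11), -6(2q + 1)).
At (1, -2): H = diag(144, 18).
Both eigenvalues are positive, so H is positive definite: a local minimum.

local minimum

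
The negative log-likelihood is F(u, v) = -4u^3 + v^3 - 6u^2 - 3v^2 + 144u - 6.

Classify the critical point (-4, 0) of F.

saddle point

The mixed partial ∂²F/∂u∂v is 0, so the Hessian at any point is diag(F_uu, F_vv) = diag(-12(2u + 1), 6(v - 1)).
At (-4, 0): H = diag(84, -6).
The eigenvalues have opposite signs, so H is indefinite: a saddle point.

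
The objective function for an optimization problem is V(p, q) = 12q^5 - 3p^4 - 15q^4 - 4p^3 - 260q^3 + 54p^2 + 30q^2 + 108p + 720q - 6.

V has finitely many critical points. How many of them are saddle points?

6

V separates as a function of p plus a function of q, so ∇V=0 decouples.
∂V/∂p = -12(p - 3)(p + 1)(p + 3) = 0 at p ∈ {-3, -1, 3}; ∂V/∂q = 60(q - 4)(q - 1)(q + 1)(q + 3) = 0 at q ∈ {-3, -1, 1, 4}.
The Hessian is diagonal: diag(V_pp, V_qq). Second derivatives: V_pp(-3)=-144, V_pp(-1)=96, V_pp(3)=-288; V_qq(-3)=-3360, V_qq(-1)=1200, V_qq(1)=-1440, V_qq(4)=6300.
Saddle points occur where the two diagonal entries have opposite signs: (-3, -1), (-3, 4), (-1, -3), (-1, 1), (3, -1), (3, 4). Count: 6.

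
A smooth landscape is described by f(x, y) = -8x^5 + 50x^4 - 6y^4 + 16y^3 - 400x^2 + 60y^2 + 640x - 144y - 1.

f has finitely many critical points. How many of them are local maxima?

4

f separates as a function of x plus a function of y, so ∇f=0 decouples.
∂f/∂x = -40(x - 4)(x - 2)(x - 1)(x + 2) = 0 at x ∈ {-2, 1, 2, 4}; ∂f/∂y = -24(y - 3)(y - 1)(y + 2) = 0 at y ∈ {-2, 1, 3}.
The Hessian is diagonal: diag(f_xx, f_yy). Second derivatives: f_xx(-2)=2880, f_xx(1)=-360, f_xx(2)=320, f_xx(4)=-1440; f_yy(-2)=-360, f_yy(1)=144, f_yy(3)=-240.
Local maxima occur where both diagonal entries negative: (1, -2), (1, 3), (4, -2), (4, 3). Count: 4.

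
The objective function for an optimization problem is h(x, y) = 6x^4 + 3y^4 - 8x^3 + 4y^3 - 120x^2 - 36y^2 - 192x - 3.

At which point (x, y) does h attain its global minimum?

(4, -3)

h(x,y) separates as P(x) + Q(y) − 3, so its minimum is min P + min Q − 3.
P'(x) = 24(x - 4)(x + 1)(x + 2) vanishes at x ∈ {-2, -1, 4}; Q'(y) = 12y(y - 2)(y + 3) vanishes at y ∈ {-3, 0, 2}.
Local minima of P (where P''>0): P(-2)=64, P(4)=-1664. Local minima of Q: Q(-3)=-189, Q(2)=-64.
So the global minimum of h is P(4) + Q(-3) − 3 = -1664 − 189 − 3 = -1856, attained at (4, -3).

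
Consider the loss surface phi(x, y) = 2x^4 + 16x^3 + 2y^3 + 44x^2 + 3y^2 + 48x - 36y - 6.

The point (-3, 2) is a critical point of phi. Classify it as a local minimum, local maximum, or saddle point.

The mixed partial ∂²phi/∂x∂y is 0, so the Hessian at any point is diag(phi_xx, phi_yy) = diag(8(3x^2 + 12x + 11), 6(2y + 1)).
At (-3, 2): H = diag(16, 30).
Both eigenvalues are positive, so H is positive definite: a local minimum.

local minimum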